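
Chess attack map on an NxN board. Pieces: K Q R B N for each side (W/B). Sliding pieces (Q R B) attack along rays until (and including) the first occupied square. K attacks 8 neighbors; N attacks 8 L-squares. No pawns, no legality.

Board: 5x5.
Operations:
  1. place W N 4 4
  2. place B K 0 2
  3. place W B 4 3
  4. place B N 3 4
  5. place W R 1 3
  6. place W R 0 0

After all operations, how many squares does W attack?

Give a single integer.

Op 1: place WN@(4,4)
Op 2: place BK@(0,2)
Op 3: place WB@(4,3)
Op 4: place BN@(3,4)
Op 5: place WR@(1,3)
Op 6: place WR@(0,0)
Per-piece attacks for W:
  WR@(0,0): attacks (0,1) (0,2) (1,0) (2,0) (3,0) (4,0) [ray(0,1) blocked at (0,2)]
  WR@(1,3): attacks (1,4) (1,2) (1,1) (1,0) (2,3) (3,3) (4,3) (0,3) [ray(1,0) blocked at (4,3)]
  WB@(4,3): attacks (3,4) (3,2) (2,1) (1,0) [ray(-1,1) blocked at (3,4)]
  WN@(4,4): attacks (3,2) (2,3)
Union (16 distinct): (0,1) (0,2) (0,3) (1,0) (1,1) (1,2) (1,4) (2,0) (2,1) (2,3) (3,0) (3,2) (3,3) (3,4) (4,0) (4,3)

Answer: 16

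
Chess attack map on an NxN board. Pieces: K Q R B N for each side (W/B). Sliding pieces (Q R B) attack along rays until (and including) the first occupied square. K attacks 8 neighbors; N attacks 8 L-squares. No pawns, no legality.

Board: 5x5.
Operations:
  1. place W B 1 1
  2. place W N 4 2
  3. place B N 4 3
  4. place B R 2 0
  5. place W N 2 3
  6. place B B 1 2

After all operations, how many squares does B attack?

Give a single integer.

Op 1: place WB@(1,1)
Op 2: place WN@(4,2)
Op 3: place BN@(4,3)
Op 4: place BR@(2,0)
Op 5: place WN@(2,3)
Op 6: place BB@(1,2)
Per-piece attacks for B:
  BB@(1,2): attacks (2,3) (2,1) (3,0) (0,3) (0,1) [ray(1,1) blocked at (2,3)]
  BR@(2,0): attacks (2,1) (2,2) (2,3) (3,0) (4,0) (1,0) (0,0) [ray(0,1) blocked at (2,3)]
  BN@(4,3): attacks (2,4) (3,1) (2,2)
Union (11 distinct): (0,0) (0,1) (0,3) (1,0) (2,1) (2,2) (2,3) (2,4) (3,0) (3,1) (4,0)

Answer: 11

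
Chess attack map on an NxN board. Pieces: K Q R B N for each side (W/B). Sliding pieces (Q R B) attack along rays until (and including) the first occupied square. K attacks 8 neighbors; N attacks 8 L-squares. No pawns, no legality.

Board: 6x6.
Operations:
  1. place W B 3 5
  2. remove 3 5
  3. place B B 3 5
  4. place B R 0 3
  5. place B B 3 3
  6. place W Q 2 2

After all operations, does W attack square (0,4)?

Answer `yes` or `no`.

Answer: yes

Derivation:
Op 1: place WB@(3,5)
Op 2: remove (3,5)
Op 3: place BB@(3,5)
Op 4: place BR@(0,3)
Op 5: place BB@(3,3)
Op 6: place WQ@(2,2)
Per-piece attacks for W:
  WQ@(2,2): attacks (2,3) (2,4) (2,5) (2,1) (2,0) (3,2) (4,2) (5,2) (1,2) (0,2) (3,3) (3,1) (4,0) (1,3) (0,4) (1,1) (0,0) [ray(1,1) blocked at (3,3)]
W attacks (0,4): yes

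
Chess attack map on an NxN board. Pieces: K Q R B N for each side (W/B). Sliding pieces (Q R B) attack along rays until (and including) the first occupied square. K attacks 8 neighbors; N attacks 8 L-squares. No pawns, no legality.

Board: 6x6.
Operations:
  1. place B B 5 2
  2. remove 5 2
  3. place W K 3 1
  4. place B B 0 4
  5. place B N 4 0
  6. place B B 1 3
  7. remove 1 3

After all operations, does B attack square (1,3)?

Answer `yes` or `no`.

Op 1: place BB@(5,2)
Op 2: remove (5,2)
Op 3: place WK@(3,1)
Op 4: place BB@(0,4)
Op 5: place BN@(4,0)
Op 6: place BB@(1,3)
Op 7: remove (1,3)
Per-piece attacks for B:
  BB@(0,4): attacks (1,5) (1,3) (2,2) (3,1) [ray(1,-1) blocked at (3,1)]
  BN@(4,0): attacks (5,2) (3,2) (2,1)
B attacks (1,3): yes

Answer: yes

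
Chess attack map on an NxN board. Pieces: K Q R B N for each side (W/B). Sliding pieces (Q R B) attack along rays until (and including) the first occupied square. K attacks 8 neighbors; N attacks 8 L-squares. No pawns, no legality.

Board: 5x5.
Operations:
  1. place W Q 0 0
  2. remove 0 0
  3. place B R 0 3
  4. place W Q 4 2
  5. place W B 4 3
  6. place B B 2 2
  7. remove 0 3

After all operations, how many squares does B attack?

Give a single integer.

Op 1: place WQ@(0,0)
Op 2: remove (0,0)
Op 3: place BR@(0,3)
Op 4: place WQ@(4,2)
Op 5: place WB@(4,3)
Op 6: place BB@(2,2)
Op 7: remove (0,3)
Per-piece attacks for B:
  BB@(2,2): attacks (3,3) (4,4) (3,1) (4,0) (1,3) (0,4) (1,1) (0,0)
Union (8 distinct): (0,0) (0,4) (1,1) (1,3) (3,1) (3,3) (4,0) (4,4)

Answer: 8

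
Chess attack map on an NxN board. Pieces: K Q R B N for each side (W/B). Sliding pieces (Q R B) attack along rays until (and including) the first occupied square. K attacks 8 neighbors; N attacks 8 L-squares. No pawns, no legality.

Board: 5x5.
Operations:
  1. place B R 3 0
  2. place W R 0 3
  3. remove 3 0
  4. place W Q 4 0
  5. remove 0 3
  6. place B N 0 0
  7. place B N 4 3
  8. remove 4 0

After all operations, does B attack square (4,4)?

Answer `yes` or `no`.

Op 1: place BR@(3,0)
Op 2: place WR@(0,3)
Op 3: remove (3,0)
Op 4: place WQ@(4,0)
Op 5: remove (0,3)
Op 6: place BN@(0,0)
Op 7: place BN@(4,3)
Op 8: remove (4,0)
Per-piece attacks for B:
  BN@(0,0): attacks (1,2) (2,1)
  BN@(4,3): attacks (2,4) (3,1) (2,2)
B attacks (4,4): no

Answer: no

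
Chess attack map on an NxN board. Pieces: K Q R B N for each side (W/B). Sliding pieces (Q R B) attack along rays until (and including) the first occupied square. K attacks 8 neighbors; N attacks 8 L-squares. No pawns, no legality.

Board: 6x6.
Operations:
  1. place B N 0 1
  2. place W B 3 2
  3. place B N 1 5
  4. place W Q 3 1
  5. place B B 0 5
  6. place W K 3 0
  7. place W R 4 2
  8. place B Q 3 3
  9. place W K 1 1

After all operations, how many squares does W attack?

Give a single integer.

Op 1: place BN@(0,1)
Op 2: place WB@(3,2)
Op 3: place BN@(1,5)
Op 4: place WQ@(3,1)
Op 5: place BB@(0,5)
Op 6: place WK@(3,0)
Op 7: place WR@(4,2)
Op 8: place BQ@(3,3)
Op 9: place WK@(1,1)
Per-piece attacks for W:
  WK@(1,1): attacks (1,2) (1,0) (2,1) (0,1) (2,2) (2,0) (0,2) (0,0)
  WK@(3,0): attacks (3,1) (4,0) (2,0) (4,1) (2,1)
  WQ@(3,1): attacks (3,2) (3,0) (4,1) (5,1) (2,1) (1,1) (4,2) (4,0) (2,2) (1,3) (0,4) (2,0) [ray(0,1) blocked at (3,2); ray(0,-1) blocked at (3,0); ray(-1,0) blocked at (1,1); ray(1,1) blocked at (4,2)]
  WB@(3,2): attacks (4,3) (5,4) (4,1) (5,0) (2,3) (1,4) (0,5) (2,1) (1,0) [ray(-1,1) blocked at (0,5)]
  WR@(4,2): attacks (4,3) (4,4) (4,5) (4,1) (4,0) (5,2) (3,2) [ray(-1,0) blocked at (3,2)]
Union (27 distinct): (0,0) (0,1) (0,2) (0,4) (0,5) (1,0) (1,1) (1,2) (1,3) (1,4) (2,0) (2,1) (2,2) (2,3) (3,0) (3,1) (3,2) (4,0) (4,1) (4,2) (4,3) (4,4) (4,5) (5,0) (5,1) (5,2) (5,4)

Answer: 27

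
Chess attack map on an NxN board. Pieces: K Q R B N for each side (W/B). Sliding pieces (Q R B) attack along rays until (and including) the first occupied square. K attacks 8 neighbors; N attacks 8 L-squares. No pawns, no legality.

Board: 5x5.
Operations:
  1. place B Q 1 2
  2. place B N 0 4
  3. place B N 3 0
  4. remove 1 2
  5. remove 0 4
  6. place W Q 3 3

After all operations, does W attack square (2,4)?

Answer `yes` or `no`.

Op 1: place BQ@(1,2)
Op 2: place BN@(0,4)
Op 3: place BN@(3,0)
Op 4: remove (1,2)
Op 5: remove (0,4)
Op 6: place WQ@(3,3)
Per-piece attacks for W:
  WQ@(3,3): attacks (3,4) (3,2) (3,1) (3,0) (4,3) (2,3) (1,3) (0,3) (4,4) (4,2) (2,4) (2,2) (1,1) (0,0) [ray(0,-1) blocked at (3,0)]
W attacks (2,4): yes

Answer: yes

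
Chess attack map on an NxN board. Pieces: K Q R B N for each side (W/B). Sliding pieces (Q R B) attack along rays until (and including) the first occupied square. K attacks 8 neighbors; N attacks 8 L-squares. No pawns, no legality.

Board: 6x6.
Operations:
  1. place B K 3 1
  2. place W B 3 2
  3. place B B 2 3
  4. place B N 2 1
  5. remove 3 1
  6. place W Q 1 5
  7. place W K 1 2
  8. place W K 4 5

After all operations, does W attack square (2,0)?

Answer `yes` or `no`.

Op 1: place BK@(3,1)
Op 2: place WB@(3,2)
Op 3: place BB@(2,3)
Op 4: place BN@(2,1)
Op 5: remove (3,1)
Op 6: place WQ@(1,5)
Op 7: place WK@(1,2)
Op 8: place WK@(4,5)
Per-piece attacks for W:
  WK@(1,2): attacks (1,3) (1,1) (2,2) (0,2) (2,3) (2,1) (0,3) (0,1)
  WQ@(1,5): attacks (1,4) (1,3) (1,2) (2,5) (3,5) (4,5) (0,5) (2,4) (3,3) (4,2) (5,1) (0,4) [ray(0,-1) blocked at (1,2); ray(1,0) blocked at (4,5)]
  WB@(3,2): attacks (4,3) (5,4) (4,1) (5,0) (2,3) (2,1) [ray(-1,1) blocked at (2,3); ray(-1,-1) blocked at (2,1)]
  WK@(4,5): attacks (4,4) (5,5) (3,5) (5,4) (3,4)
W attacks (2,0): no

Answer: no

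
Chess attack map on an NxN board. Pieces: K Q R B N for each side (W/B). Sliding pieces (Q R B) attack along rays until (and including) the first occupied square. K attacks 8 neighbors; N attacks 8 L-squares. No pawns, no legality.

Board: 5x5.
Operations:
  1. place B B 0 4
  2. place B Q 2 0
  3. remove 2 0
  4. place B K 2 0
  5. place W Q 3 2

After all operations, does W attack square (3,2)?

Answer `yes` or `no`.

Op 1: place BB@(0,4)
Op 2: place BQ@(2,0)
Op 3: remove (2,0)
Op 4: place BK@(2,0)
Op 5: place WQ@(3,2)
Per-piece attacks for W:
  WQ@(3,2): attacks (3,3) (3,4) (3,1) (3,0) (4,2) (2,2) (1,2) (0,2) (4,3) (4,1) (2,3) (1,4) (2,1) (1,0)
W attacks (3,2): no

Answer: no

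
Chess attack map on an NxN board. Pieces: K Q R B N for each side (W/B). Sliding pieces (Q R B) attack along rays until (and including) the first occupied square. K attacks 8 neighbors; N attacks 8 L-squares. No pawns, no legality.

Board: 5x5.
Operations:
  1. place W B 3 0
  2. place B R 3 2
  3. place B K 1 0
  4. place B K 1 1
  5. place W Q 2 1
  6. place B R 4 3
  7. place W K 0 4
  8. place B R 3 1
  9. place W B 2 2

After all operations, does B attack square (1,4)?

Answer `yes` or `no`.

Answer: no

Derivation:
Op 1: place WB@(3,0)
Op 2: place BR@(3,2)
Op 3: place BK@(1,0)
Op 4: place BK@(1,1)
Op 5: place WQ@(2,1)
Op 6: place BR@(4,3)
Op 7: place WK@(0,4)
Op 8: place BR@(3,1)
Op 9: place WB@(2,2)
Per-piece attacks for B:
  BK@(1,0): attacks (1,1) (2,0) (0,0) (2,1) (0,1)
  BK@(1,1): attacks (1,2) (1,0) (2,1) (0,1) (2,2) (2,0) (0,2) (0,0)
  BR@(3,1): attacks (3,2) (3,0) (4,1) (2,1) [ray(0,1) blocked at (3,2); ray(0,-1) blocked at (3,0); ray(-1,0) blocked at (2,1)]
  BR@(3,2): attacks (3,3) (3,4) (3,1) (4,2) (2,2) [ray(0,-1) blocked at (3,1); ray(-1,0) blocked at (2,2)]
  BR@(4,3): attacks (4,4) (4,2) (4,1) (4,0) (3,3) (2,3) (1,3) (0,3)
B attacks (1,4): no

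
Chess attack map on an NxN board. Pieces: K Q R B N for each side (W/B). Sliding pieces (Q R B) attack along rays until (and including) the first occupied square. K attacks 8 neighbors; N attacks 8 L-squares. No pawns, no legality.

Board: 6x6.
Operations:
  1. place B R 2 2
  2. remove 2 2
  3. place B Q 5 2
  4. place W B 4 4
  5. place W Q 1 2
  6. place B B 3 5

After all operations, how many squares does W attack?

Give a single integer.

Op 1: place BR@(2,2)
Op 2: remove (2,2)
Op 3: place BQ@(5,2)
Op 4: place WB@(4,4)
Op 5: place WQ@(1,2)
Op 6: place BB@(3,5)
Per-piece attacks for W:
  WQ@(1,2): attacks (1,3) (1,4) (1,5) (1,1) (1,0) (2,2) (3,2) (4,2) (5,2) (0,2) (2,3) (3,4) (4,5) (2,1) (3,0) (0,3) (0,1) [ray(1,0) blocked at (5,2)]
  WB@(4,4): attacks (5,5) (5,3) (3,5) (3,3) (2,2) (1,1) (0,0) [ray(-1,1) blocked at (3,5)]
Union (22 distinct): (0,0) (0,1) (0,2) (0,3) (1,0) (1,1) (1,3) (1,4) (1,5) (2,1) (2,2) (2,3) (3,0) (3,2) (3,3) (3,4) (3,5) (4,2) (4,5) (5,2) (5,3) (5,5)

Answer: 22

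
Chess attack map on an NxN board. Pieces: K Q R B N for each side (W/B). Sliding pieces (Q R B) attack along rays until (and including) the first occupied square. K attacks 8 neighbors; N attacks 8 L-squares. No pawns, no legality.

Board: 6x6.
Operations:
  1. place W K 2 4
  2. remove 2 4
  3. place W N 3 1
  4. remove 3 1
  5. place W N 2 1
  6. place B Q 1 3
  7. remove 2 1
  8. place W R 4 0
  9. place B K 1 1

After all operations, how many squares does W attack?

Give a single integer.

Answer: 10

Derivation:
Op 1: place WK@(2,4)
Op 2: remove (2,4)
Op 3: place WN@(3,1)
Op 4: remove (3,1)
Op 5: place WN@(2,1)
Op 6: place BQ@(1,3)
Op 7: remove (2,1)
Op 8: place WR@(4,0)
Op 9: place BK@(1,1)
Per-piece attacks for W:
  WR@(4,0): attacks (4,1) (4,2) (4,3) (4,4) (4,5) (5,0) (3,0) (2,0) (1,0) (0,0)
Union (10 distinct): (0,0) (1,0) (2,0) (3,0) (4,1) (4,2) (4,3) (4,4) (4,5) (5,0)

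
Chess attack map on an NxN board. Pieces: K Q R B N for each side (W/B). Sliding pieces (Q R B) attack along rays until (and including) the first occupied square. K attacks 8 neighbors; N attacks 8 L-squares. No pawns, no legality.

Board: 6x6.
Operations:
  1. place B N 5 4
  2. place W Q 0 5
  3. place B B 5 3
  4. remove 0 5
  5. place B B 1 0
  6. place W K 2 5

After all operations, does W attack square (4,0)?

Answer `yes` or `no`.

Op 1: place BN@(5,4)
Op 2: place WQ@(0,5)
Op 3: place BB@(5,3)
Op 4: remove (0,5)
Op 5: place BB@(1,0)
Op 6: place WK@(2,5)
Per-piece attacks for W:
  WK@(2,5): attacks (2,4) (3,5) (1,5) (3,4) (1,4)
W attacks (4,0): no

Answer: no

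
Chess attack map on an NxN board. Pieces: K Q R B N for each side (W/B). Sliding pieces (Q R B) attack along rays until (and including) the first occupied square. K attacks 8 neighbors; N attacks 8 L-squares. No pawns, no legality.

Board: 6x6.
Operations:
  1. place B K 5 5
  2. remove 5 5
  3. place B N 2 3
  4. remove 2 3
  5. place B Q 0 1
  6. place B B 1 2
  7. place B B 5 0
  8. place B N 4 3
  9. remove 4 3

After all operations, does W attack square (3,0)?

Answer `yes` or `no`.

Answer: no

Derivation:
Op 1: place BK@(5,5)
Op 2: remove (5,5)
Op 3: place BN@(2,3)
Op 4: remove (2,3)
Op 5: place BQ@(0,1)
Op 6: place BB@(1,2)
Op 7: place BB@(5,0)
Op 8: place BN@(4,3)
Op 9: remove (4,3)
Per-piece attacks for W:
W attacks (3,0): no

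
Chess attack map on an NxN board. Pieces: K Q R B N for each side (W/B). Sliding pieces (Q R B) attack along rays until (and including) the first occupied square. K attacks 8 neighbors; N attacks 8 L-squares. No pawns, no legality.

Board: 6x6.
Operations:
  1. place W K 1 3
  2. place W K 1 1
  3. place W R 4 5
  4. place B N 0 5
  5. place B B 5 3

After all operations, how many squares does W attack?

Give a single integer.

Op 1: place WK@(1,3)
Op 2: place WK@(1,1)
Op 3: place WR@(4,5)
Op 4: place BN@(0,5)
Op 5: place BB@(5,3)
Per-piece attacks for W:
  WK@(1,1): attacks (1,2) (1,0) (2,1) (0,1) (2,2) (2,0) (0,2) (0,0)
  WK@(1,3): attacks (1,4) (1,2) (2,3) (0,3) (2,4) (2,2) (0,4) (0,2)
  WR@(4,5): attacks (4,4) (4,3) (4,2) (4,1) (4,0) (5,5) (3,5) (2,5) (1,5) (0,5) [ray(-1,0) blocked at (0,5)]
Union (23 distinct): (0,0) (0,1) (0,2) (0,3) (0,4) (0,5) (1,0) (1,2) (1,4) (1,5) (2,0) (2,1) (2,2) (2,3) (2,4) (2,5) (3,5) (4,0) (4,1) (4,2) (4,3) (4,4) (5,5)

Answer: 23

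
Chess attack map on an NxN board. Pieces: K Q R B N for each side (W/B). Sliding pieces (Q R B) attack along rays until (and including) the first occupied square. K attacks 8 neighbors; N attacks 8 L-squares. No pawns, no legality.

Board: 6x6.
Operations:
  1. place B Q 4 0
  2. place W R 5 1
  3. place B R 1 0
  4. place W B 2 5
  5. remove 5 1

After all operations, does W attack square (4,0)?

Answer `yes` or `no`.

Answer: no

Derivation:
Op 1: place BQ@(4,0)
Op 2: place WR@(5,1)
Op 3: place BR@(1,0)
Op 4: place WB@(2,5)
Op 5: remove (5,1)
Per-piece attacks for W:
  WB@(2,5): attacks (3,4) (4,3) (5,2) (1,4) (0,3)
W attacks (4,0): no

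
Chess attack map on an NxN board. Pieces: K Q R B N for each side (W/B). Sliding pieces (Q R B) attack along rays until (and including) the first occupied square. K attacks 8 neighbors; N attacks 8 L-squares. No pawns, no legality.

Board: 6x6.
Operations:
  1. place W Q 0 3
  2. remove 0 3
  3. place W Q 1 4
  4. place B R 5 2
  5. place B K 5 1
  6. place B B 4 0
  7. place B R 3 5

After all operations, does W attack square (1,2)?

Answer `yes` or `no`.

Op 1: place WQ@(0,3)
Op 2: remove (0,3)
Op 3: place WQ@(1,4)
Op 4: place BR@(5,2)
Op 5: place BK@(5,1)
Op 6: place BB@(4,0)
Op 7: place BR@(3,5)
Per-piece attacks for W:
  WQ@(1,4): attacks (1,5) (1,3) (1,2) (1,1) (1,0) (2,4) (3,4) (4,4) (5,4) (0,4) (2,5) (2,3) (3,2) (4,1) (5,0) (0,5) (0,3)
W attacks (1,2): yes

Answer: yes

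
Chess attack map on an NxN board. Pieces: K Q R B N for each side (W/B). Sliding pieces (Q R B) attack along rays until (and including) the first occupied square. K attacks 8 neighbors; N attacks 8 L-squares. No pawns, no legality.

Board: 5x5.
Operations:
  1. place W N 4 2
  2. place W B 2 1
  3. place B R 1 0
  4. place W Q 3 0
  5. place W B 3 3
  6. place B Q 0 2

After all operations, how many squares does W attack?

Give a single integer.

Answer: 20

Derivation:
Op 1: place WN@(4,2)
Op 2: place WB@(2,1)
Op 3: place BR@(1,0)
Op 4: place WQ@(3,0)
Op 5: place WB@(3,3)
Op 6: place BQ@(0,2)
Per-piece attacks for W:
  WB@(2,1): attacks (3,2) (4,3) (3,0) (1,2) (0,3) (1,0) [ray(1,-1) blocked at (3,0); ray(-1,-1) blocked at (1,0)]
  WQ@(3,0): attacks (3,1) (3,2) (3,3) (4,0) (2,0) (1,0) (4,1) (2,1) [ray(0,1) blocked at (3,3); ray(-1,0) blocked at (1,0); ray(-1,1) blocked at (2,1)]
  WB@(3,3): attacks (4,4) (4,2) (2,4) (2,2) (1,1) (0,0) [ray(1,-1) blocked at (4,2)]
  WN@(4,2): attacks (3,4) (2,3) (3,0) (2,1)
Union (20 distinct): (0,0) (0,3) (1,0) (1,1) (1,2) (2,0) (2,1) (2,2) (2,3) (2,4) (3,0) (3,1) (3,2) (3,3) (3,4) (4,0) (4,1) (4,2) (4,3) (4,4)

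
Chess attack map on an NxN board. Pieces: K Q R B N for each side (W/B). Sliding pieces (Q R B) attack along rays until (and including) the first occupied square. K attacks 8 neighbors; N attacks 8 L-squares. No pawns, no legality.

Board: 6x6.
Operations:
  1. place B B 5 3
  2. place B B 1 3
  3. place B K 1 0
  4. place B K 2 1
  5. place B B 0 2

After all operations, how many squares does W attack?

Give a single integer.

Answer: 0

Derivation:
Op 1: place BB@(5,3)
Op 2: place BB@(1,3)
Op 3: place BK@(1,0)
Op 4: place BK@(2,1)
Op 5: place BB@(0,2)
Per-piece attacks for W:
Union (0 distinct): (none)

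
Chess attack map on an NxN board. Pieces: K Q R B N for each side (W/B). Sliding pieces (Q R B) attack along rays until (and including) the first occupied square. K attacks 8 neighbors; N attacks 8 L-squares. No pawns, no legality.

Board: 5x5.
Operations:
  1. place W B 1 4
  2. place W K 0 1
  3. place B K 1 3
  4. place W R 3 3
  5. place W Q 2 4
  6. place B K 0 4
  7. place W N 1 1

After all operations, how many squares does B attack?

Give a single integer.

Answer: 9

Derivation:
Op 1: place WB@(1,4)
Op 2: place WK@(0,1)
Op 3: place BK@(1,3)
Op 4: place WR@(3,3)
Op 5: place WQ@(2,4)
Op 6: place BK@(0,4)
Op 7: place WN@(1,1)
Per-piece attacks for B:
  BK@(0,4): attacks (0,3) (1,4) (1,3)
  BK@(1,3): attacks (1,4) (1,2) (2,3) (0,3) (2,4) (2,2) (0,4) (0,2)
Union (9 distinct): (0,2) (0,3) (0,4) (1,2) (1,3) (1,4) (2,2) (2,3) (2,4)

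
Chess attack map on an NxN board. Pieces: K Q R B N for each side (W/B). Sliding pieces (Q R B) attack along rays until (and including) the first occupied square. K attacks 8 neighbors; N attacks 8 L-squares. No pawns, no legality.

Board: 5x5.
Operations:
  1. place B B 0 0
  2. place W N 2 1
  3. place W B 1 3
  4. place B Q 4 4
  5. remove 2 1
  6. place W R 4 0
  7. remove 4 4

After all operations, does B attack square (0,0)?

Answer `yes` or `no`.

Op 1: place BB@(0,0)
Op 2: place WN@(2,1)
Op 3: place WB@(1,3)
Op 4: place BQ@(4,4)
Op 5: remove (2,1)
Op 6: place WR@(4,0)
Op 7: remove (4,4)
Per-piece attacks for B:
  BB@(0,0): attacks (1,1) (2,2) (3,3) (4,4)
B attacks (0,0): no

Answer: no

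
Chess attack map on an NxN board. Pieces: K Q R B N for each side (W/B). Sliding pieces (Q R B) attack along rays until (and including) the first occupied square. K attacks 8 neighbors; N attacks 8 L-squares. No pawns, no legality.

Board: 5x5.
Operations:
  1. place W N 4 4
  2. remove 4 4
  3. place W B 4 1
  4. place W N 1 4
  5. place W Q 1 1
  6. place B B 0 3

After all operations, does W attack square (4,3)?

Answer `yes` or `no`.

Answer: no

Derivation:
Op 1: place WN@(4,4)
Op 2: remove (4,4)
Op 3: place WB@(4,1)
Op 4: place WN@(1,4)
Op 5: place WQ@(1,1)
Op 6: place BB@(0,3)
Per-piece attacks for W:
  WQ@(1,1): attacks (1,2) (1,3) (1,4) (1,0) (2,1) (3,1) (4,1) (0,1) (2,2) (3,3) (4,4) (2,0) (0,2) (0,0) [ray(0,1) blocked at (1,4); ray(1,0) blocked at (4,1)]
  WN@(1,4): attacks (2,2) (3,3) (0,2)
  WB@(4,1): attacks (3,2) (2,3) (1,4) (3,0) [ray(-1,1) blocked at (1,4)]
W attacks (4,3): no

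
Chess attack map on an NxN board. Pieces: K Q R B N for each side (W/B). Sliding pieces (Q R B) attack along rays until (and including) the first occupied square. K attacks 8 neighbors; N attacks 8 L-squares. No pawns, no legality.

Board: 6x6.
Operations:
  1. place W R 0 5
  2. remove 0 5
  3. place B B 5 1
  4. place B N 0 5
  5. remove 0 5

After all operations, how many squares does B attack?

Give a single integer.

Op 1: place WR@(0,5)
Op 2: remove (0,5)
Op 3: place BB@(5,1)
Op 4: place BN@(0,5)
Op 5: remove (0,5)
Per-piece attacks for B:
  BB@(5,1): attacks (4,2) (3,3) (2,4) (1,5) (4,0)
Union (5 distinct): (1,5) (2,4) (3,3) (4,0) (4,2)

Answer: 5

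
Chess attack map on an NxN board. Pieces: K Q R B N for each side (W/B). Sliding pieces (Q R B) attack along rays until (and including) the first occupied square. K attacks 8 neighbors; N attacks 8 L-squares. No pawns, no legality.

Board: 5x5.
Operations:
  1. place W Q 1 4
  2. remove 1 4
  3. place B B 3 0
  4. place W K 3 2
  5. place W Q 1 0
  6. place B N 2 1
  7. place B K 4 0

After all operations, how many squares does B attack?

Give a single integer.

Answer: 10

Derivation:
Op 1: place WQ@(1,4)
Op 2: remove (1,4)
Op 3: place BB@(3,0)
Op 4: place WK@(3,2)
Op 5: place WQ@(1,0)
Op 6: place BN@(2,1)
Op 7: place BK@(4,0)
Per-piece attacks for B:
  BN@(2,1): attacks (3,3) (4,2) (1,3) (0,2) (4,0) (0,0)
  BB@(3,0): attacks (4,1) (2,1) [ray(-1,1) blocked at (2,1)]
  BK@(4,0): attacks (4,1) (3,0) (3,1)
Union (10 distinct): (0,0) (0,2) (1,3) (2,1) (3,0) (3,1) (3,3) (4,0) (4,1) (4,2)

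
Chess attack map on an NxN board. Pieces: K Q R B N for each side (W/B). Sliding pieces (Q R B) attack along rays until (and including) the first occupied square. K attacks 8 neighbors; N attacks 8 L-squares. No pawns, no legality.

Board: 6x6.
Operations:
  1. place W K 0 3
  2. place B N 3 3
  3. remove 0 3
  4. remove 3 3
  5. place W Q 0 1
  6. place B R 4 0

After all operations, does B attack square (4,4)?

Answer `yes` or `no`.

Op 1: place WK@(0,3)
Op 2: place BN@(3,3)
Op 3: remove (0,3)
Op 4: remove (3,3)
Op 5: place WQ@(0,1)
Op 6: place BR@(4,0)
Per-piece attacks for B:
  BR@(4,0): attacks (4,1) (4,2) (4,3) (4,4) (4,5) (5,0) (3,0) (2,0) (1,0) (0,0)
B attacks (4,4): yes

Answer: yes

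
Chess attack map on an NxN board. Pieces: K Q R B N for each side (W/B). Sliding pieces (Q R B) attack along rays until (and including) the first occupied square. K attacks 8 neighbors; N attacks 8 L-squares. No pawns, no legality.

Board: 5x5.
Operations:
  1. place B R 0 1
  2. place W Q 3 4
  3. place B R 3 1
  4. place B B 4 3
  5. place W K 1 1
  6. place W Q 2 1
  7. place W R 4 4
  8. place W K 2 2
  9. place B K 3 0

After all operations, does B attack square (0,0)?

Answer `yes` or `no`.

Op 1: place BR@(0,1)
Op 2: place WQ@(3,4)
Op 3: place BR@(3,1)
Op 4: place BB@(4,3)
Op 5: place WK@(1,1)
Op 6: place WQ@(2,1)
Op 7: place WR@(4,4)
Op 8: place WK@(2,2)
Op 9: place BK@(3,0)
Per-piece attacks for B:
  BR@(0,1): attacks (0,2) (0,3) (0,4) (0,0) (1,1) [ray(1,0) blocked at (1,1)]
  BK@(3,0): attacks (3,1) (4,0) (2,0) (4,1) (2,1)
  BR@(3,1): attacks (3,2) (3,3) (3,4) (3,0) (4,1) (2,1) [ray(0,1) blocked at (3,4); ray(0,-1) blocked at (3,0); ray(-1,0) blocked at (2,1)]
  BB@(4,3): attacks (3,4) (3,2) (2,1) [ray(-1,1) blocked at (3,4); ray(-1,-1) blocked at (2,1)]
B attacks (0,0): yes

Answer: yes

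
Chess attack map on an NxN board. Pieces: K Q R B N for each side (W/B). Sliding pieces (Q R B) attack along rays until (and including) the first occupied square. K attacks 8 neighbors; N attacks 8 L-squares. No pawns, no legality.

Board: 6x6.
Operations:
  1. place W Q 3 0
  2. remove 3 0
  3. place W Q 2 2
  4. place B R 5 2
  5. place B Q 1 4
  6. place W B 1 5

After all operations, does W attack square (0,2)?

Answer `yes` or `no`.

Op 1: place WQ@(3,0)
Op 2: remove (3,0)
Op 3: place WQ@(2,2)
Op 4: place BR@(5,2)
Op 5: place BQ@(1,4)
Op 6: place WB@(1,5)
Per-piece attacks for W:
  WB@(1,5): attacks (2,4) (3,3) (4,2) (5,1) (0,4)
  WQ@(2,2): attacks (2,3) (2,4) (2,5) (2,1) (2,0) (3,2) (4,2) (5,2) (1,2) (0,2) (3,3) (4,4) (5,5) (3,1) (4,0) (1,3) (0,4) (1,1) (0,0) [ray(1,0) blocked at (5,2)]
W attacks (0,2): yes

Answer: yes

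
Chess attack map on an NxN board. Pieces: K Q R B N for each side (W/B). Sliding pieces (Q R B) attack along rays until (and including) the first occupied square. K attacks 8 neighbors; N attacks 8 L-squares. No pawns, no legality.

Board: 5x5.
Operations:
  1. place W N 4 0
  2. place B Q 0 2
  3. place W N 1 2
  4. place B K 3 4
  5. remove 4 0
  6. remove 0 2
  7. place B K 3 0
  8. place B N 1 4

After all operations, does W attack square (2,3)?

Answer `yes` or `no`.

Answer: no

Derivation:
Op 1: place WN@(4,0)
Op 2: place BQ@(0,2)
Op 3: place WN@(1,2)
Op 4: place BK@(3,4)
Op 5: remove (4,0)
Op 6: remove (0,2)
Op 7: place BK@(3,0)
Op 8: place BN@(1,4)
Per-piece attacks for W:
  WN@(1,2): attacks (2,4) (3,3) (0,4) (2,0) (3,1) (0,0)
W attacks (2,3): no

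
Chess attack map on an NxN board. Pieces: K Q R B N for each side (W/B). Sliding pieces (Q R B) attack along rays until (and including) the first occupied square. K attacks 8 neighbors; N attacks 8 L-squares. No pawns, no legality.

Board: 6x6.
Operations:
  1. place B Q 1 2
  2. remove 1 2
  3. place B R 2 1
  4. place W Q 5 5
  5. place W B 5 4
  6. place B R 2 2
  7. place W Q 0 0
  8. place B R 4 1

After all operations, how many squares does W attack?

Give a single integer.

Op 1: place BQ@(1,2)
Op 2: remove (1,2)
Op 3: place BR@(2,1)
Op 4: place WQ@(5,5)
Op 5: place WB@(5,4)
Op 6: place BR@(2,2)
Op 7: place WQ@(0,0)
Op 8: place BR@(4,1)
Per-piece attacks for W:
  WQ@(0,0): attacks (0,1) (0,2) (0,3) (0,4) (0,5) (1,0) (2,0) (3,0) (4,0) (5,0) (1,1) (2,2) [ray(1,1) blocked at (2,2)]
  WB@(5,4): attacks (4,5) (4,3) (3,2) (2,1) [ray(-1,-1) blocked at (2,1)]
  WQ@(5,5): attacks (5,4) (4,5) (3,5) (2,5) (1,5) (0,5) (4,4) (3,3) (2,2) [ray(0,-1) blocked at (5,4); ray(-1,-1) blocked at (2,2)]
Union (22 distinct): (0,1) (0,2) (0,3) (0,4) (0,5) (1,0) (1,1) (1,5) (2,0) (2,1) (2,2) (2,5) (3,0) (3,2) (3,3) (3,5) (4,0) (4,3) (4,4) (4,5) (5,0) (5,4)

Answer: 22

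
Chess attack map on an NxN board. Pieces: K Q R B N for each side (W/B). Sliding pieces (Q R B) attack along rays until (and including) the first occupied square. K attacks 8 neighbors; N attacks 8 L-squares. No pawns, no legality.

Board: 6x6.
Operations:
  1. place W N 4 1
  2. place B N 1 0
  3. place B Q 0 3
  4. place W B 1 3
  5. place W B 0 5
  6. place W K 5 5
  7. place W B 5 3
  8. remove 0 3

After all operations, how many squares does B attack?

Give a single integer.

Answer: 3

Derivation:
Op 1: place WN@(4,1)
Op 2: place BN@(1,0)
Op 3: place BQ@(0,3)
Op 4: place WB@(1,3)
Op 5: place WB@(0,5)
Op 6: place WK@(5,5)
Op 7: place WB@(5,3)
Op 8: remove (0,3)
Per-piece attacks for B:
  BN@(1,0): attacks (2,2) (3,1) (0,2)
Union (3 distinct): (0,2) (2,2) (3,1)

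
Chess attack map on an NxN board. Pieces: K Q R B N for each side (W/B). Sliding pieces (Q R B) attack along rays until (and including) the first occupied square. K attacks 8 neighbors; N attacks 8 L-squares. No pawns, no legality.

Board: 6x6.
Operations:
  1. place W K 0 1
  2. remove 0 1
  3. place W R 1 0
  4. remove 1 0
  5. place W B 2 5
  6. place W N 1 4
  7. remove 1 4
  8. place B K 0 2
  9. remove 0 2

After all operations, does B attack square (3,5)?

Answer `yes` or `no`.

Op 1: place WK@(0,1)
Op 2: remove (0,1)
Op 3: place WR@(1,0)
Op 4: remove (1,0)
Op 5: place WB@(2,5)
Op 6: place WN@(1,4)
Op 7: remove (1,4)
Op 8: place BK@(0,2)
Op 9: remove (0,2)
Per-piece attacks for B:
B attacks (3,5): no

Answer: no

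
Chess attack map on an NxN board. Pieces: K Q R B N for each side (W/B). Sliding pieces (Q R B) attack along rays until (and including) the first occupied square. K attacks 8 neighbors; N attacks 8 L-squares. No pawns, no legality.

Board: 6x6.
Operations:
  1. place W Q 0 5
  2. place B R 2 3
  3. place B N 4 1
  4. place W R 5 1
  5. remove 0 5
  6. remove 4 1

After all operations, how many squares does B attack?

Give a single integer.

Op 1: place WQ@(0,5)
Op 2: place BR@(2,3)
Op 3: place BN@(4,1)
Op 4: place WR@(5,1)
Op 5: remove (0,5)
Op 6: remove (4,1)
Per-piece attacks for B:
  BR@(2,3): attacks (2,4) (2,5) (2,2) (2,1) (2,0) (3,3) (4,3) (5,3) (1,3) (0,3)
Union (10 distinct): (0,3) (1,3) (2,0) (2,1) (2,2) (2,4) (2,5) (3,3) (4,3) (5,3)

Answer: 10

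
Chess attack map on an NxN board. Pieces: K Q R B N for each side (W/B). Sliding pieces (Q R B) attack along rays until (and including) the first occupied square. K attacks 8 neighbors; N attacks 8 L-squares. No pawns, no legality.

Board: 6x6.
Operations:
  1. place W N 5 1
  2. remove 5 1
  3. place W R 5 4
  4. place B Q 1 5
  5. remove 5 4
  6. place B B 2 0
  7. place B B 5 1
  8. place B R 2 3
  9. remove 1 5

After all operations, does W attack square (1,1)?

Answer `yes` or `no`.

Op 1: place WN@(5,1)
Op 2: remove (5,1)
Op 3: place WR@(5,4)
Op 4: place BQ@(1,5)
Op 5: remove (5,4)
Op 6: place BB@(2,0)
Op 7: place BB@(5,1)
Op 8: place BR@(2,3)
Op 9: remove (1,5)
Per-piece attacks for W:
W attacks (1,1): no

Answer: no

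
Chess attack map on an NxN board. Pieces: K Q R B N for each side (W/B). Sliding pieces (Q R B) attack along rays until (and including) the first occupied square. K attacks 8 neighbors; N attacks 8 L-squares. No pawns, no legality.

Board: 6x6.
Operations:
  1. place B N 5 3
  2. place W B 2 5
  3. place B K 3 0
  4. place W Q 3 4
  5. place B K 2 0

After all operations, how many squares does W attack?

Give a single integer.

Answer: 19

Derivation:
Op 1: place BN@(5,3)
Op 2: place WB@(2,5)
Op 3: place BK@(3,0)
Op 4: place WQ@(3,4)
Op 5: place BK@(2,0)
Per-piece attacks for W:
  WB@(2,5): attacks (3,4) (1,4) (0,3) [ray(1,-1) blocked at (3,4)]
  WQ@(3,4): attacks (3,5) (3,3) (3,2) (3,1) (3,0) (4,4) (5,4) (2,4) (1,4) (0,4) (4,5) (4,3) (5,2) (2,5) (2,3) (1,2) (0,1) [ray(0,-1) blocked at (3,0); ray(-1,1) blocked at (2,5)]
Union (19 distinct): (0,1) (0,3) (0,4) (1,2) (1,4) (2,3) (2,4) (2,5) (3,0) (3,1) (3,2) (3,3) (3,4) (3,5) (4,3) (4,4) (4,5) (5,2) (5,4)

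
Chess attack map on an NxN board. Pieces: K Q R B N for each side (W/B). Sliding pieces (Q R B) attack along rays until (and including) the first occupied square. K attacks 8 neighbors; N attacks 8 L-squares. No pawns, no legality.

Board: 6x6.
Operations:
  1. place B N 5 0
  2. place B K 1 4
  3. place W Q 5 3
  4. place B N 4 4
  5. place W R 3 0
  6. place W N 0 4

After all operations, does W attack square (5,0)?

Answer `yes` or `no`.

Answer: yes

Derivation:
Op 1: place BN@(5,0)
Op 2: place BK@(1,4)
Op 3: place WQ@(5,3)
Op 4: place BN@(4,4)
Op 5: place WR@(3,0)
Op 6: place WN@(0,4)
Per-piece attacks for W:
  WN@(0,4): attacks (2,5) (1,2) (2,3)
  WR@(3,0): attacks (3,1) (3,2) (3,3) (3,4) (3,5) (4,0) (5,0) (2,0) (1,0) (0,0) [ray(1,0) blocked at (5,0)]
  WQ@(5,3): attacks (5,4) (5,5) (5,2) (5,1) (5,0) (4,3) (3,3) (2,3) (1,3) (0,3) (4,4) (4,2) (3,1) (2,0) [ray(0,-1) blocked at (5,0); ray(-1,1) blocked at (4,4)]
W attacks (5,0): yes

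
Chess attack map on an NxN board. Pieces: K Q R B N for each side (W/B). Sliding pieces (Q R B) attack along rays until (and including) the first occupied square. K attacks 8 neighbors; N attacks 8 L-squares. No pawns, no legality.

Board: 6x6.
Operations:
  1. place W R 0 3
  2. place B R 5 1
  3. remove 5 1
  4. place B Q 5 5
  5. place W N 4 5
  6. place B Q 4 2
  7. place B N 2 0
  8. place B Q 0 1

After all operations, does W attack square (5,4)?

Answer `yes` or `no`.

Answer: no

Derivation:
Op 1: place WR@(0,3)
Op 2: place BR@(5,1)
Op 3: remove (5,1)
Op 4: place BQ@(5,5)
Op 5: place WN@(4,5)
Op 6: place BQ@(4,2)
Op 7: place BN@(2,0)
Op 8: place BQ@(0,1)
Per-piece attacks for W:
  WR@(0,3): attacks (0,4) (0,5) (0,2) (0,1) (1,3) (2,3) (3,3) (4,3) (5,3) [ray(0,-1) blocked at (0,1)]
  WN@(4,5): attacks (5,3) (3,3) (2,4)
W attacks (5,4): no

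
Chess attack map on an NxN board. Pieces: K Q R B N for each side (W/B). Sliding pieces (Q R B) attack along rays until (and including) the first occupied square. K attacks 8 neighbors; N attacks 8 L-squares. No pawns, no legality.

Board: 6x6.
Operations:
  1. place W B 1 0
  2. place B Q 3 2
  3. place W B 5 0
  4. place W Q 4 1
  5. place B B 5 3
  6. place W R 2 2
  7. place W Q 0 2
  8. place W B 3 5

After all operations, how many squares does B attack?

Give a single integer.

Op 1: place WB@(1,0)
Op 2: place BQ@(3,2)
Op 3: place WB@(5,0)
Op 4: place WQ@(4,1)
Op 5: place BB@(5,3)
Op 6: place WR@(2,2)
Op 7: place WQ@(0,2)
Op 8: place WB@(3,5)
Per-piece attacks for B:
  BQ@(3,2): attacks (3,3) (3,4) (3,5) (3,1) (3,0) (4,2) (5,2) (2,2) (4,3) (5,4) (4,1) (2,3) (1,4) (0,5) (2,1) (1,0) [ray(0,1) blocked at (3,5); ray(-1,0) blocked at (2,2); ray(1,-1) blocked at (4,1); ray(-1,-1) blocked at (1,0)]
  BB@(5,3): attacks (4,4) (3,5) (4,2) (3,1) (2,0) [ray(-1,1) blocked at (3,5)]
Union (18 distinct): (0,5) (1,0) (1,4) (2,0) (2,1) (2,2) (2,3) (3,0) (3,1) (3,3) (3,4) (3,5) (4,1) (4,2) (4,3) (4,4) (5,2) (5,4)

Answer: 18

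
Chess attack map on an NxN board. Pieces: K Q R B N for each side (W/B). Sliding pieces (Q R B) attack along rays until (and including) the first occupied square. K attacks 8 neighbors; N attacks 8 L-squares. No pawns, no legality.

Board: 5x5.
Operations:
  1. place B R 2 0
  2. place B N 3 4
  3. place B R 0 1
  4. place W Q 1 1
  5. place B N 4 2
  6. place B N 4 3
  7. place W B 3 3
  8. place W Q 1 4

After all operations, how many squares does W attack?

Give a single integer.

Answer: 22

Derivation:
Op 1: place BR@(2,0)
Op 2: place BN@(3,4)
Op 3: place BR@(0,1)
Op 4: place WQ@(1,1)
Op 5: place BN@(4,2)
Op 6: place BN@(4,3)
Op 7: place WB@(3,3)
Op 8: place WQ@(1,4)
Per-piece attacks for W:
  WQ@(1,1): attacks (1,2) (1,3) (1,4) (1,0) (2,1) (3,1) (4,1) (0,1) (2,2) (3,3) (2,0) (0,2) (0,0) [ray(0,1) blocked at (1,4); ray(-1,0) blocked at (0,1); ray(1,1) blocked at (3,3); ray(1,-1) blocked at (2,0)]
  WQ@(1,4): attacks (1,3) (1,2) (1,1) (2,4) (3,4) (0,4) (2,3) (3,2) (4,1) (0,3) [ray(0,-1) blocked at (1,1); ray(1,0) blocked at (3,4)]
  WB@(3,3): attacks (4,4) (4,2) (2,4) (2,2) (1,1) [ray(1,-1) blocked at (4,2); ray(-1,-1) blocked at (1,1)]
Union (22 distinct): (0,0) (0,1) (0,2) (0,3) (0,4) (1,0) (1,1) (1,2) (1,3) (1,4) (2,0) (2,1) (2,2) (2,3) (2,4) (3,1) (3,2) (3,3) (3,4) (4,1) (4,2) (4,4)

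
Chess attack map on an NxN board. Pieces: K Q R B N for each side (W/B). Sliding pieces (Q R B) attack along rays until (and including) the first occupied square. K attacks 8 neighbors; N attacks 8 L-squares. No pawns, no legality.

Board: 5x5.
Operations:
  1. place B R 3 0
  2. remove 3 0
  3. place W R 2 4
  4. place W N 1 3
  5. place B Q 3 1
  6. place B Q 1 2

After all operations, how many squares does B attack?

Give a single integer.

Answer: 17

Derivation:
Op 1: place BR@(3,0)
Op 2: remove (3,0)
Op 3: place WR@(2,4)
Op 4: place WN@(1,3)
Op 5: place BQ@(3,1)
Op 6: place BQ@(1,2)
Per-piece attacks for B:
  BQ@(1,2): attacks (1,3) (1,1) (1,0) (2,2) (3,2) (4,2) (0,2) (2,3) (3,4) (2,1) (3,0) (0,3) (0,1) [ray(0,1) blocked at (1,3)]
  BQ@(3,1): attacks (3,2) (3,3) (3,4) (3,0) (4,1) (2,1) (1,1) (0,1) (4,2) (4,0) (2,2) (1,3) (2,0) [ray(-1,1) blocked at (1,3)]
Union (17 distinct): (0,1) (0,2) (0,3) (1,0) (1,1) (1,3) (2,0) (2,1) (2,2) (2,3) (3,0) (3,2) (3,3) (3,4) (4,0) (4,1) (4,2)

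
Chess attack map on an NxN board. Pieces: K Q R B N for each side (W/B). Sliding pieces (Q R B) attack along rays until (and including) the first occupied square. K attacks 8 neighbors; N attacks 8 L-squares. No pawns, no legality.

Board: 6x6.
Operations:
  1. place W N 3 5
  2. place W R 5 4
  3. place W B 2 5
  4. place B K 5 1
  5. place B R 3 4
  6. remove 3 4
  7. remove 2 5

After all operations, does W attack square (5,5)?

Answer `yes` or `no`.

Answer: yes

Derivation:
Op 1: place WN@(3,5)
Op 2: place WR@(5,4)
Op 3: place WB@(2,5)
Op 4: place BK@(5,1)
Op 5: place BR@(3,4)
Op 6: remove (3,4)
Op 7: remove (2,5)
Per-piece attacks for W:
  WN@(3,5): attacks (4,3) (5,4) (2,3) (1,4)
  WR@(5,4): attacks (5,5) (5,3) (5,2) (5,1) (4,4) (3,4) (2,4) (1,4) (0,4) [ray(0,-1) blocked at (5,1)]
W attacks (5,5): yes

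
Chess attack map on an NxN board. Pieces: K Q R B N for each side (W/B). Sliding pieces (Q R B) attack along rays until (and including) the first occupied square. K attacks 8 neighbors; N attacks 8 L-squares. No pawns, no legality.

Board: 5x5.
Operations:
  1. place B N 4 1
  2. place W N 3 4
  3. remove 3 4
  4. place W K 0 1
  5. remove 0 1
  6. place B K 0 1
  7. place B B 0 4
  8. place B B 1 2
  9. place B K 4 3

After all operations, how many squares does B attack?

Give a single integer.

Op 1: place BN@(4,1)
Op 2: place WN@(3,4)
Op 3: remove (3,4)
Op 4: place WK@(0,1)
Op 5: remove (0,1)
Op 6: place BK@(0,1)
Op 7: place BB@(0,4)
Op 8: place BB@(1,2)
Op 9: place BK@(4,3)
Per-piece attacks for B:
  BK@(0,1): attacks (0,2) (0,0) (1,1) (1,2) (1,0)
  BB@(0,4): attacks (1,3) (2,2) (3,1) (4,0)
  BB@(1,2): attacks (2,3) (3,4) (2,1) (3,0) (0,3) (0,1) [ray(-1,-1) blocked at (0,1)]
  BN@(4,1): attacks (3,3) (2,2) (2,0)
  BK@(4,3): attacks (4,4) (4,2) (3,3) (3,4) (3,2)
Union (20 distinct): (0,0) (0,1) (0,2) (0,3) (1,0) (1,1) (1,2) (1,3) (2,0) (2,1) (2,2) (2,3) (3,0) (3,1) (3,2) (3,3) (3,4) (4,0) (4,2) (4,4)

Answer: 20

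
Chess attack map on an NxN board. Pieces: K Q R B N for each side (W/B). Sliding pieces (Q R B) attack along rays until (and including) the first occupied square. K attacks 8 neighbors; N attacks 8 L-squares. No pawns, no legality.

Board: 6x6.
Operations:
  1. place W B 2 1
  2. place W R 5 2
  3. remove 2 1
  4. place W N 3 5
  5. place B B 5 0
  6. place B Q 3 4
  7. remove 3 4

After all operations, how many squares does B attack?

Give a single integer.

Op 1: place WB@(2,1)
Op 2: place WR@(5,2)
Op 3: remove (2,1)
Op 4: place WN@(3,5)
Op 5: place BB@(5,0)
Op 6: place BQ@(3,4)
Op 7: remove (3,4)
Per-piece attacks for B:
  BB@(5,0): attacks (4,1) (3,2) (2,3) (1,4) (0,5)
Union (5 distinct): (0,5) (1,4) (2,3) (3,2) (4,1)

Answer: 5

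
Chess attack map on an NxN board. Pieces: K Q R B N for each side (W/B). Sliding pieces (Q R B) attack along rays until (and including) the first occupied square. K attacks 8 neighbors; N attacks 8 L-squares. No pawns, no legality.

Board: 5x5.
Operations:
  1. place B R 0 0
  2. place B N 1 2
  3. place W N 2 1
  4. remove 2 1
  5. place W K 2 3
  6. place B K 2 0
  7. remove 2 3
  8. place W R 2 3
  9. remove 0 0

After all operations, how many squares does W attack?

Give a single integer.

Answer: 8

Derivation:
Op 1: place BR@(0,0)
Op 2: place BN@(1,2)
Op 3: place WN@(2,1)
Op 4: remove (2,1)
Op 5: place WK@(2,3)
Op 6: place BK@(2,0)
Op 7: remove (2,3)
Op 8: place WR@(2,3)
Op 9: remove (0,0)
Per-piece attacks for W:
  WR@(2,3): attacks (2,4) (2,2) (2,1) (2,0) (3,3) (4,3) (1,3) (0,3) [ray(0,-1) blocked at (2,0)]
Union (8 distinct): (0,3) (1,3) (2,0) (2,1) (2,2) (2,4) (3,3) (4,3)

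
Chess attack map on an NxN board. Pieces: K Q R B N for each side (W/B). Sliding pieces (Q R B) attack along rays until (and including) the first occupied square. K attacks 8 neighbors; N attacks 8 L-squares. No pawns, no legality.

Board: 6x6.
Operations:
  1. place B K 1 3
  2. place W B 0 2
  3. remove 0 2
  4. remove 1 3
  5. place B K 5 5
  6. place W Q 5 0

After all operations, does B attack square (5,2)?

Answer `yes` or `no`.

Op 1: place BK@(1,3)
Op 2: place WB@(0,2)
Op 3: remove (0,2)
Op 4: remove (1,3)
Op 5: place BK@(5,5)
Op 6: place WQ@(5,0)
Per-piece attacks for B:
  BK@(5,5): attacks (5,4) (4,5) (4,4)
B attacks (5,2): no

Answer: no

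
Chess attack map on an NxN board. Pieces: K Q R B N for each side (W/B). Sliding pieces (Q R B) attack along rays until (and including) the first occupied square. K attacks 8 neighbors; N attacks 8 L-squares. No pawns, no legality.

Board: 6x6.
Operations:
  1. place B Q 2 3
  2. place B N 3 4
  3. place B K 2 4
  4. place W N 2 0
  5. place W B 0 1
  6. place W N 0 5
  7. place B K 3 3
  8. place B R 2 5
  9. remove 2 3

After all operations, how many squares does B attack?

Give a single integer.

Op 1: place BQ@(2,3)
Op 2: place BN@(3,4)
Op 3: place BK@(2,4)
Op 4: place WN@(2,0)
Op 5: place WB@(0,1)
Op 6: place WN@(0,5)
Op 7: place BK@(3,3)
Op 8: place BR@(2,5)
Op 9: remove (2,3)
Per-piece attacks for B:
  BK@(2,4): attacks (2,5) (2,3) (3,4) (1,4) (3,5) (3,3) (1,5) (1,3)
  BR@(2,5): attacks (2,4) (3,5) (4,5) (5,5) (1,5) (0,5) [ray(0,-1) blocked at (2,4); ray(-1,0) blocked at (0,5)]
  BK@(3,3): attacks (3,4) (3,2) (4,3) (2,3) (4,4) (4,2) (2,4) (2,2)
  BN@(3,4): attacks (5,5) (1,5) (4,2) (5,3) (2,2) (1,3)
Union (18 distinct): (0,5) (1,3) (1,4) (1,5) (2,2) (2,3) (2,4) (2,5) (3,2) (3,3) (3,4) (3,5) (4,2) (4,3) (4,4) (4,5) (5,3) (5,5)

Answer: 18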